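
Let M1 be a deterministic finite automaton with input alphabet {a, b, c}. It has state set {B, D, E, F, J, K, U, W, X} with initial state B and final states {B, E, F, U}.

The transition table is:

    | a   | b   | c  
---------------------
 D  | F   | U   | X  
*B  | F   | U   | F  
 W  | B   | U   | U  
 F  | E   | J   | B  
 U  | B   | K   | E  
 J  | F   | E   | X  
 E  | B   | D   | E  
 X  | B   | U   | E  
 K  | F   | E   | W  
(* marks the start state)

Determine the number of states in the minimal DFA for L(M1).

5

Initial partition by acceptance: {B,E,F,U} | {D,J,K,W,X}.
Split {B,E,F,U} by δ(·,b) → {E,F,U} and {B}.
Split {E,F,U} by δ(·,a) → {E,U} and {F}.
Refine {D,J,K,W,X} on symbol a: members go to different blocks, giving {D,J,K} and {W,X}.
No further refinement is possible. Final partition (5 blocks): {E,U} | {D,J,K} | {B} | {F} | {W,X}.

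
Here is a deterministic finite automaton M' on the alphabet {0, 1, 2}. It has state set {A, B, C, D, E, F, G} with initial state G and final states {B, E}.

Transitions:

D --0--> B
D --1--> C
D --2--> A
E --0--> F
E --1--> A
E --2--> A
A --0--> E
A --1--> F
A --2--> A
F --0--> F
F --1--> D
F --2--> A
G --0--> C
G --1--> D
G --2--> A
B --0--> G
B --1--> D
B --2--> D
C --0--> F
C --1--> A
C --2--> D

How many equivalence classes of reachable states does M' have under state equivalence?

Start with accepting vs non-accepting: {B,E} | {A,C,D,F,G}.
On input 0, block {A,C,D,F,G} splits into {C,F,G} and {A,D}.
No further refinement is possible. Final partition (3 blocks): {B,E} | {C,F,G} | {A,D}.

3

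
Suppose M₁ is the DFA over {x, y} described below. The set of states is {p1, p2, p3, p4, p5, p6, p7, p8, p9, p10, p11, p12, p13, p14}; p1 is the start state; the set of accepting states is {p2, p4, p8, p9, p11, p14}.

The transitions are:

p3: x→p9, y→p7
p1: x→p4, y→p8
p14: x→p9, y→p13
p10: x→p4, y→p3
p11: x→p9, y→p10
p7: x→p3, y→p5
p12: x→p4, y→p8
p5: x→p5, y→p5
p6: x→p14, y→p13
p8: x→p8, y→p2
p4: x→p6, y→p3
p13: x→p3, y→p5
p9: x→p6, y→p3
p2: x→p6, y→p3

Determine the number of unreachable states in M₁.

3

Starting at p1 and following transitions, the reachable set is {p1, p2, p3, p4, p5, p6, p7, p8, p9, p13, p14}. That leaves p10, p11, p12 unreachable — 3 in total.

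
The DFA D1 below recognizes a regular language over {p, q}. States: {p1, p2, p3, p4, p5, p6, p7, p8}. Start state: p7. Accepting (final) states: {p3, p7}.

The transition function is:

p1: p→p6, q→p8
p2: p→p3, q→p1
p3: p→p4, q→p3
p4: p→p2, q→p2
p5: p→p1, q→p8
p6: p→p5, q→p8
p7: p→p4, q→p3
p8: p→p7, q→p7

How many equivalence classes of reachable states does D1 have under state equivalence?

Every state is reachable, so we keep all 8.
Initial partition by acceptance: {p3,p7} | {p1,p2,p4,p5,p6,p8}.
Refine {p1,p2,p4,p5,p6,p8} on symbol p: members go to different blocks, giving {p1,p4,p5,p6} and {p2,p8}.
On input p, block {p1,p4,p5,p6} splits into {p1,p5,p6} and {p4}.
Refine {p2,p8} on symbol q: members go to different blocks, giving {p2} and {p8}.
No further refinement is possible. Final partition (5 blocks): {p3,p7} | {p1,p5,p6} | {p2} | {p4} | {p8}.

5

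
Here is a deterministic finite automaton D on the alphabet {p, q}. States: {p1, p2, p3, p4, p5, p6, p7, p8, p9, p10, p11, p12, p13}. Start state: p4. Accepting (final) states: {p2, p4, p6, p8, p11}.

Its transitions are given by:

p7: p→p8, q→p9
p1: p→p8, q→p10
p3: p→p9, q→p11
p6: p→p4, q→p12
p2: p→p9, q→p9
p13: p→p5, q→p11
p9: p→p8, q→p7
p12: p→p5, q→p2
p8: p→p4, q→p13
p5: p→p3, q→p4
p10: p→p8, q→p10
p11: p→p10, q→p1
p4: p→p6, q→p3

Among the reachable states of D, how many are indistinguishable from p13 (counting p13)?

2

P0 = {p2,p4,p6,p8,p11} | {p1,p3,p5,p7,p9,p10,p12,p13}.
Split {p2,p4,p6,p8,p11} by δ(·,p) → {p4,p6,p8} and {p2,p11}.
On input p, block {p1,p3,p5,p7,p9,p10,p12,p13} splits into {p1,p7,p9,p10} and {p3,p5,p12,p13}.
Split {p3,p5,p12,p13} by δ(·,p) → {p5,p12,p13} and {p3}.
On input q, block {p4,p6,p8} splits into {p6,p8} and {p4}.
On input p, block {p5,p12,p13} splits into {p12,p13} and {p5}.
The partition is now stable with 7 blocks: {p6,p8} | {p1,p7,p9,p10} | {p2,p11} | {p12,p13} | {p3} | {p4} | {p5}.
State p13 belongs to the block {p12,p13}, which has 2 states.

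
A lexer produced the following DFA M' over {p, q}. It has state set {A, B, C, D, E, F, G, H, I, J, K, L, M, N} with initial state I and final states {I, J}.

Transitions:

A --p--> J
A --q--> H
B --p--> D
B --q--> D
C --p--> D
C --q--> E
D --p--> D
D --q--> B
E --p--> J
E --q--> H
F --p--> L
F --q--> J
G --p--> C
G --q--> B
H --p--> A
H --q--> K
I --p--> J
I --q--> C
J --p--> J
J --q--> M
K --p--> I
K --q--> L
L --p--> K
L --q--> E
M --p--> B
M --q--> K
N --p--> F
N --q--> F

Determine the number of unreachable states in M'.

BFS from I reaches {A, B, C, D, E, H, I, J, K, L, M}; the 3 state(s) F, G, N are never visited.

3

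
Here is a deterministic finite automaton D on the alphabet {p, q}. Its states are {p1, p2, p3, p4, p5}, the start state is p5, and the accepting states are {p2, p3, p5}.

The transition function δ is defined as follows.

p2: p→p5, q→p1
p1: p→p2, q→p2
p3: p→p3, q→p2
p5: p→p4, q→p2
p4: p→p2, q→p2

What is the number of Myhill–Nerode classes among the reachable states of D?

Reachable states from the start: {p1,p2,p4,p5}. Unreachable: {p3} — drop them.
P0 = {p2,p5} | {p1,p4}.
On input p, block {p2,p5} splits into {p2} and {p5}.
The partition is now stable with 3 blocks: {p2} | {p1,p4} | {p5}.

3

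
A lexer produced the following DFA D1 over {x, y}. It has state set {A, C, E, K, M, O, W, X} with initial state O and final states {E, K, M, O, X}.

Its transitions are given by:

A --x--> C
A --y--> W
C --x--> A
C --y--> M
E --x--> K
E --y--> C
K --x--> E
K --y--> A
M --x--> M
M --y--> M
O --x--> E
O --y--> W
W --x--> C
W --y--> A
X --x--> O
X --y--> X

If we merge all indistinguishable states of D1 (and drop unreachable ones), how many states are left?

First remove the unreachable states {X}; 7 states remain.
Start with accepting vs non-accepting: {E,K,M,O} | {A,C,W}.
Split {E,K,M,O} by δ(·,y) → {E,K,O} and {M}.
Refine {A,C,W} on symbol y: members go to different blocks, giving {A,W} and {C}.
On input y, block {E,K,O} splits into {K,O} and {E}.
The partition is now stable with 5 blocks: {K,O} | {A,W} | {M} | {C} | {E}.

5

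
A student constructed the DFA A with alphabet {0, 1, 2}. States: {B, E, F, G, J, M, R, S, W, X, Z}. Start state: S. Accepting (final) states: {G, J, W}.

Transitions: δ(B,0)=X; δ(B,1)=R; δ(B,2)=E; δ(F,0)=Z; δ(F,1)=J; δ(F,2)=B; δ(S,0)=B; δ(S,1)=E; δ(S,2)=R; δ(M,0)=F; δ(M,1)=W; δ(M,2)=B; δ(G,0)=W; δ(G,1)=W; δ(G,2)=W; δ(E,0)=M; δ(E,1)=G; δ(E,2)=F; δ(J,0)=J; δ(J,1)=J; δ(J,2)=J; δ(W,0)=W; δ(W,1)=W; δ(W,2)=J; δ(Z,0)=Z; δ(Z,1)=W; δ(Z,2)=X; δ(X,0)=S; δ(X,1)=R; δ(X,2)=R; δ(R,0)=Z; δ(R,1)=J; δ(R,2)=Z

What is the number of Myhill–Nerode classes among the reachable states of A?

4

Every state is reachable, so we keep all 11.
Start with accepting vs non-accepting: {G,J,W} | {B,E,F,M,R,S,X,Z}.
Refine {B,E,F,M,R,S,X,Z} on symbol 1: members go to different blocks, giving {E,F,M,R,Z} and {B,S,X}.
Refine {E,F,M,R,Z} on symbol 2: members go to different blocks, giving {F,M,Z} and {E,R}.
The partition is now stable with 4 blocks: {G,J,W} | {F,M,Z} | {B,S,X} | {E,R}.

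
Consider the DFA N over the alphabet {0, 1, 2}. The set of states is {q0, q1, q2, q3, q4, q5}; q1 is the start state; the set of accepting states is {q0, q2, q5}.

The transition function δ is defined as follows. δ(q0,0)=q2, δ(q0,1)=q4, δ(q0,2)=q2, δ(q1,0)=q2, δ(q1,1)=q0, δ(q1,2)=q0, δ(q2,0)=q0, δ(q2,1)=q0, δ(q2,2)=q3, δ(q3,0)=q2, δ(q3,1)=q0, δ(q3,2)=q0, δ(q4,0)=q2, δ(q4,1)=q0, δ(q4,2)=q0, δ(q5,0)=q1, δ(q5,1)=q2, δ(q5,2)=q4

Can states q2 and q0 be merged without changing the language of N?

No

First remove the unreachable states {q5}; 5 states remain.
Initial partition by acceptance: {q0,q2} | {q1,q3,q4}.
Refine {q0,q2} on symbol 1: members go to different blocks, giving {q0} and {q2}.
Stable partition: {q0} | {q1,q3,q4} | {q2} — 3 equivalence classes.
q2 and q0 end up in different blocks, so they are distinguishable. For instance, the string '1' is accepted from only q2.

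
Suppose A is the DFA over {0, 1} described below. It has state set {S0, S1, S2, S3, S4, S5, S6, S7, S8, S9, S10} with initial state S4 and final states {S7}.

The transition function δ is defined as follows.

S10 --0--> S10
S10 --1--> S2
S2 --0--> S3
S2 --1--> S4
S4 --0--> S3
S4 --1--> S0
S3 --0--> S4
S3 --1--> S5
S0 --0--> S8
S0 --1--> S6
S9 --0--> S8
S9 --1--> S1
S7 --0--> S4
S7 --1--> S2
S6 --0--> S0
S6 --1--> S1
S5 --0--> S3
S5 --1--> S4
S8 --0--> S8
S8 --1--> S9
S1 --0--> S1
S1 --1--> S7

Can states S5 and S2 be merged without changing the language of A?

Reachable states from the start: {S0,S1,S2,S3,S4,S5,S6,S7,S8,S9}. Unreachable: {S10} — drop them.
Initial partition by acceptance: {S7} | {S0,S1,S2,S3,S4,S5,S6,S8,S9}.
On input 1, block {S0,S1,S2,S3,S4,S5,S6,S8,S9} splits into {S0,S2,S3,S4,S5,S6,S8,S9} and {S1}.
On input 1, block {S0,S2,S3,S4,S5,S6,S8,S9} splits into {S0,S2,S3,S4,S5,S8} and {S6,S9}.
Split {S0,S2,S3,S4,S5,S8} by δ(·,1) → {S2,S3,S4,S5} and {S0,S8}.
On input 1, block {S2,S3,S4,S5} splits into {S2,S3,S5} and {S4}.
Refine {S2,S3,S5} on symbol 0: members go to different blocks, giving {S2,S5} and {S3}.
The partition is now stable with 7 blocks: {S7} | {S2,S5} | {S1} | {S6,S9} | {S0,S8} | {S4} | {S3}.
S5 and S2 lie in the same block of the stable partition, so they are equivalent — no string distinguishes them.

Yes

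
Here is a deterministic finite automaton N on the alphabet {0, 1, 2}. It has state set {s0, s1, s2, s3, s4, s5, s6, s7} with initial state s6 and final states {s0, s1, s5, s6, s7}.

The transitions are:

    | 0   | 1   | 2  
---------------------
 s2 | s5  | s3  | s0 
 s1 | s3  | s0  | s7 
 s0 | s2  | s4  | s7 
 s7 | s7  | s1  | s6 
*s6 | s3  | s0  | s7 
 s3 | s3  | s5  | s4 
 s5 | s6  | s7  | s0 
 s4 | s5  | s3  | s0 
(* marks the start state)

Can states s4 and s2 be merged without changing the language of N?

Yes

All states are reachable from the start state.
Initial partition by acceptance: {s0,s1,s5,s6,s7} | {s2,s3,s4}.
On input 0, block {s0,s1,s5,s6,s7} splits into {s0,s1,s6} and {s5,s7}.
Split {s0,s1,s6} by δ(·,1) → {s1,s6} and {s0}.
On input 0, block {s2,s3,s4} splits into {s2,s4} and {s3}.
On input 0, block {s5,s7} splits into {s5} and {s7}.
The partition is now stable with 6 blocks: {s1,s6} | {s2,s4} | {s5} | {s0} | {s3} | {s7}.
s4 and s2 lie in the same block of the stable partition, so they are equivalent — no string distinguishes them.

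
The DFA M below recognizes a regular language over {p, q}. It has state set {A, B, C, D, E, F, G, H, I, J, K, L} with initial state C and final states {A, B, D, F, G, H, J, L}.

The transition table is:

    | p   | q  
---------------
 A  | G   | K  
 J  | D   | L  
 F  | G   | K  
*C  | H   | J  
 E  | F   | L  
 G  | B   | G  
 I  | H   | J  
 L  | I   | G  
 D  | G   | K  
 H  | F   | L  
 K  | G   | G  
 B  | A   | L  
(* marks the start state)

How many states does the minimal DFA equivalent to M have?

States {E} cannot be reached from the start state, so discard them.
Initial partition by acceptance: {A,B,D,F,G,H,J,L} | {C,I,K}.
Split {A,B,D,F,G,H,J,L} by δ(·,p) → {A,B,D,F,G,H,J} and {L}.
On input q, block {A,B,D,F,G,H,J} splits into {A,D,F} and {B,H,J} and {G}.
On input p, block {C,I,K} splits into {C,I} and {K}.
No further refinement is possible. Final partition (6 blocks): {A,D,F} | {C,I} | {L} | {B,H,J} | {G} | {K}.

6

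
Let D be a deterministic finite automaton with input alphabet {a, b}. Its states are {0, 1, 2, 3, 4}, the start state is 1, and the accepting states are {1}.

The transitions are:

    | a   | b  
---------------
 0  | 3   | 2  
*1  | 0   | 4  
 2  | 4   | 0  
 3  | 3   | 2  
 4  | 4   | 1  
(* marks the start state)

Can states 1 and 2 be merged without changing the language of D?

No

P0 = {1} | {0,2,3,4}.
Split {0,2,3,4} by δ(·,b) → {0,2,3} and {4}.
On input a, block {0,2,3} splits into {0,3} and {2}.
The partition is now stable with 4 blocks: {1} | {0,3} | {4} | {2}.
1 and 2 end up in different blocks, so they are distinguishable. For instance, the string 'ε' is accepted from only 1.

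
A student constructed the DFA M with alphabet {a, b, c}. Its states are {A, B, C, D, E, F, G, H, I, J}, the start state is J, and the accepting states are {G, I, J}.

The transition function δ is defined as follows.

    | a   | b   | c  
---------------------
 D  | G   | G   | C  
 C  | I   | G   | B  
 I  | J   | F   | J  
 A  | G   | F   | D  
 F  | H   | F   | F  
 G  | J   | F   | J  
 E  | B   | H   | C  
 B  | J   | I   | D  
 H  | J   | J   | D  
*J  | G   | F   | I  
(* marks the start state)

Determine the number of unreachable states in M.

BFS from J reaches {B, C, D, F, G, H, I, J}; the 2 state(s) A, E are never visited.

2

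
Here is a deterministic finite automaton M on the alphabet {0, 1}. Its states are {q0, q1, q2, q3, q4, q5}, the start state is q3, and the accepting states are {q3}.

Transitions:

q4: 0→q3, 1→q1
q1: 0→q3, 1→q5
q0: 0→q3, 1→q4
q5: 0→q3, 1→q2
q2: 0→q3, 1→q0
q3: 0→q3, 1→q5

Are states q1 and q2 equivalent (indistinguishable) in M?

Yes

All states are reachable from the start state.
P0 = {q3} | {q0,q1,q2,q4,q5}.
No further refinement is possible. Final partition (2 blocks): {q3} | {q0,q1,q2,q4,q5}.
q1 and q2 lie in the same block of the stable partition, so they are equivalent — no string distinguishes them.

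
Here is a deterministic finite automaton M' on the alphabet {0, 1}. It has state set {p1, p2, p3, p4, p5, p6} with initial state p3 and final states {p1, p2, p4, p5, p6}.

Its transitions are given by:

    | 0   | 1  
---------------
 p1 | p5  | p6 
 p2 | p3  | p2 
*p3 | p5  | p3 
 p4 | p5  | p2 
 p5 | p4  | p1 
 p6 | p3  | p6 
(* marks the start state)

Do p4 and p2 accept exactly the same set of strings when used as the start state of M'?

No

Initial partition by acceptance: {p1,p2,p4,p5,p6} | {p3}.
Refine {p1,p2,p4,p5,p6} on symbol 0: members go to different blocks, giving {p1,p4,p5} and {p2,p6}.
Split {p1,p4,p5} by δ(·,1) → {p1,p4} and {p5}.
Stable partition: {p1,p4} | {p3} | {p2,p6} | {p5} — 4 equivalence classes.
p4 and p2 end up in different blocks, so they are distinguishable. For instance, the string '0' is accepted from only p4.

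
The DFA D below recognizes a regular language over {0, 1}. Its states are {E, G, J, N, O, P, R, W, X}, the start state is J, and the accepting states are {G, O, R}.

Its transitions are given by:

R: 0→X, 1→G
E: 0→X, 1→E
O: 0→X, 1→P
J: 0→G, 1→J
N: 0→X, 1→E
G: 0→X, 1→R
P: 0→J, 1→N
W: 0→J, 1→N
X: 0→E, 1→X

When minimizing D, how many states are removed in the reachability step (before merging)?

BFS from J reaches {E, G, J, R, X}; the 4 state(s) N, O, P, W are never visited.

4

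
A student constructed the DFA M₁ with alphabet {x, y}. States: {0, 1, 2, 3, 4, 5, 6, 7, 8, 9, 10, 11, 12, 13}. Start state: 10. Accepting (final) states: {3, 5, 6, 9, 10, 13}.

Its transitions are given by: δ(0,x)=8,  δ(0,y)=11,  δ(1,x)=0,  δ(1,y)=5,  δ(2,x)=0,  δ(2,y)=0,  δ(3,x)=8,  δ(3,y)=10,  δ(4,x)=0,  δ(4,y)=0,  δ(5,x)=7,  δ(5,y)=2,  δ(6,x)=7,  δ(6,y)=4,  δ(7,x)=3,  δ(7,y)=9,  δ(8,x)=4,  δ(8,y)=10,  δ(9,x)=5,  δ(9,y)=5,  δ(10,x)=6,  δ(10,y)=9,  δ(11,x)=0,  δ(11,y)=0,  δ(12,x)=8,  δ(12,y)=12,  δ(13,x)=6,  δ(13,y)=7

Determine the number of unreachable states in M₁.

3

BFS from 10 reaches {0, 2, 3, 4, 5, 6, 7, 8, 9, 10, 11}; the 3 state(s) 1, 12, 13 are never visited.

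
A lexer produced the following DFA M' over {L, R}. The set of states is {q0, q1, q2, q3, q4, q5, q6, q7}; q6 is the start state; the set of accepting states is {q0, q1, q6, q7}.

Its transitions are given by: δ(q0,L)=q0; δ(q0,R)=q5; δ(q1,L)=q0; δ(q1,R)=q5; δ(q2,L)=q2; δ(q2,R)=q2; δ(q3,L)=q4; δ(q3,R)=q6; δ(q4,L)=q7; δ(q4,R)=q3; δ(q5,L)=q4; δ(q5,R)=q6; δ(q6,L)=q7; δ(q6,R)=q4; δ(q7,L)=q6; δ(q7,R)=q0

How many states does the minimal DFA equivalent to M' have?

First remove the unreachable states {q1,q2}; 6 states remain.
Initial partition by acceptance: {q0,q6,q7} | {q3,q4,q5}.
Refine {q0,q6,q7} on symbol R: members go to different blocks, giving {q0,q6} and {q7}.
On input L, block {q0,q6} splits into {q0} and {q6}.
On input L, block {q3,q4,q5} splits into {q3,q5} and {q4}.
No further refinement is possible. Final partition (5 blocks): {q0} | {q3,q5} | {q7} | {q6} | {q4}.

5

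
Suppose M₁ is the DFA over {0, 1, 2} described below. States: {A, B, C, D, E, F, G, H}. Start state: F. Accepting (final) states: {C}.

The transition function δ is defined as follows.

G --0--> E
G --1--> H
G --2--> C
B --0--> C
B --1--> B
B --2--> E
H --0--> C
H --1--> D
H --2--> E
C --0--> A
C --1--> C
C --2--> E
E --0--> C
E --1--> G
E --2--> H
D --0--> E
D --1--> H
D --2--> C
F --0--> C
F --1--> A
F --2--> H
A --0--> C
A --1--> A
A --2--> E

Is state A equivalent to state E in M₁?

First remove the unreachable states {B}; 7 states remain.
Start with accepting vs non-accepting: {C} | {A,D,E,F,G,H}.
On input 0, block {A,D,E,F,G,H} splits into {A,E,F,H} and {D,G}.
Refine {A,E,F,H} on symbol 1: members go to different blocks, giving {A,F} and {E,H}.
No further refinement is possible. Final partition (4 blocks): {C} | {A,F} | {D,G} | {E,H}.
A and E end up in different blocks, so they are distinguishable. For instance, the string '10' is accepted from only A.

No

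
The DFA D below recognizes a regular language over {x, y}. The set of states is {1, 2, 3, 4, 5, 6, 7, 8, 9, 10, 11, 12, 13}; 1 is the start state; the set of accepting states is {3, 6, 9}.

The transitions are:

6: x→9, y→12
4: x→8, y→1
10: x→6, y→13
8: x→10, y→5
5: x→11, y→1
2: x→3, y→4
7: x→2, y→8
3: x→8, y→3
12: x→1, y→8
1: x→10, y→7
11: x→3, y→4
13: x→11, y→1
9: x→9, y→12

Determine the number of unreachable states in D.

Exploring from 1, all states are eventually visited, so none are unreachable.

0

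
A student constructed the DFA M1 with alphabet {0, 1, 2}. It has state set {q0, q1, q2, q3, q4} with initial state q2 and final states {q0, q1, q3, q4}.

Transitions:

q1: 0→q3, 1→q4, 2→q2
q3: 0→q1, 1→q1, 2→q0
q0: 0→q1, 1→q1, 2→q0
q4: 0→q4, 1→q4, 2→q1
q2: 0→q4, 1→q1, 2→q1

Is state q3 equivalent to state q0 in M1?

Every state is reachable, so we keep all 5.
P0 = {q0,q1,q3,q4} | {q2}.
Refine {q0,q1,q3,q4} on symbol 2: members go to different blocks, giving {q0,q3,q4} and {q1}.
Refine {q0,q3,q4} on symbol 0: members go to different blocks, giving {q0,q3} and {q4}.
Stable partition: {q0,q3} | {q2} | {q1} | {q4} — 4 equivalence classes.
q3 and q0 lie in the same block of the stable partition, so they are equivalent — no string distinguishes them.

Yes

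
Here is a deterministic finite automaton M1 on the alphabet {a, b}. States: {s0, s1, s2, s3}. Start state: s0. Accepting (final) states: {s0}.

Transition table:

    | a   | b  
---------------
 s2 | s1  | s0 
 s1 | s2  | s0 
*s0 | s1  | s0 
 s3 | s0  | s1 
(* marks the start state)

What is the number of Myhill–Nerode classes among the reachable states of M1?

First remove the unreachable states {s3}; 3 states remain.
Initial partition by acceptance: {s0} | {s1,s2}.
The partition is now stable with 2 blocks: {s0} | {s1,s2}.

2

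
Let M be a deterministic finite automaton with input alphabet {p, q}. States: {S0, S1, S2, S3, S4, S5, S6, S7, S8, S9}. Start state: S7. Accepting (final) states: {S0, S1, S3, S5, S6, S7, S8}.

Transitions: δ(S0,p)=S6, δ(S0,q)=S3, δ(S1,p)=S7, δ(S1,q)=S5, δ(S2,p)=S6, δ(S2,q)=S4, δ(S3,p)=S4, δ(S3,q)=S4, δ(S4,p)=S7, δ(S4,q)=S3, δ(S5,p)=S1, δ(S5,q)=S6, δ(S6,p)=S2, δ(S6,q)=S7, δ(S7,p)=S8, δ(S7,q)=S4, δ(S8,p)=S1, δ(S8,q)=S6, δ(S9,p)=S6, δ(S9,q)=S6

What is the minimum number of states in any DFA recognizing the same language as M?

7

First remove the unreachable states {S0,S9}; 8 states remain.
Initial partition by acceptance: {S1,S3,S5,S6,S7,S8} | {S2,S4}.
Split {S1,S3,S5,S6,S7,S8} by δ(·,p) → {S1,S5,S7,S8} and {S3,S6}.
On input q, block {S1,S5,S7,S8} splits into {S5,S8} and {S1} and {S7}.
On input p, block {S2,S4} splits into {S2} and {S4}.
On input p, block {S3,S6} splits into {S3} and {S6}.
Stable partition: {S5,S8} | {S2} | {S3} | {S1} | {S7} | {S4} | {S6} — 7 equivalence classes.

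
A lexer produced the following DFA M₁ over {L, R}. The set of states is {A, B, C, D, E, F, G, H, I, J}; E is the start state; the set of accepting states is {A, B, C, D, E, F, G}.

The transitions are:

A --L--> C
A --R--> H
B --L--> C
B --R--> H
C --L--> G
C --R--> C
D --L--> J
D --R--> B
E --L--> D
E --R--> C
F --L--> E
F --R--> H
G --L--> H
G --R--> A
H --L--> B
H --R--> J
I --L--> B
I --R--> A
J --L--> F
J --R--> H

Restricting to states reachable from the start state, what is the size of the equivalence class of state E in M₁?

2

First remove the unreachable states {I}; 9 states remain.
P0 = {A,B,C,D,E,F,G} | {H,J}.
On input L, block {A,B,C,D,E,F,G} splits into {A,B,C,E,F} and {D,G}.
Refine {A,B,C,E,F} on symbol L: members go to different blocks, giving {A,B,F} and {C,E}.
No further refinement is possible. Final partition (4 blocks): {A,B,F} | {H,J} | {D,G} | {C,E}.
State E belongs to the block {C,E}, which has 2 states.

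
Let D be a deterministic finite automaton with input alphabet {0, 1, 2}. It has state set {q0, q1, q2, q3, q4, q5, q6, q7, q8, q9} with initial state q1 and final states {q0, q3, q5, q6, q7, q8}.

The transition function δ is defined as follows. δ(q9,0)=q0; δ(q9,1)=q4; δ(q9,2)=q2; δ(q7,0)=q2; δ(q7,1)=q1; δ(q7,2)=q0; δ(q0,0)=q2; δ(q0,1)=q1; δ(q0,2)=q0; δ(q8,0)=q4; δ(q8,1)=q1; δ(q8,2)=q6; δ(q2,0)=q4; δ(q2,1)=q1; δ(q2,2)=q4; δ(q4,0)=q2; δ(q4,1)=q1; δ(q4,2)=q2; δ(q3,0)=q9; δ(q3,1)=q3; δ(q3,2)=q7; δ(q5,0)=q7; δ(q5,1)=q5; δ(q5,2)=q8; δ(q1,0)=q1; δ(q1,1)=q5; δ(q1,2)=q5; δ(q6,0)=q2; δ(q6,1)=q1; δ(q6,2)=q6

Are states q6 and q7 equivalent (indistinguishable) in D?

First remove the unreachable states {q3,q9}; 8 states remain.
P0 = {q0,q5,q6,q7,q8} | {q1,q2,q4}.
Split {q0,q5,q6,q7,q8} by δ(·,0) → {q0,q6,q7,q8} and {q5}.
Split {q1,q2,q4} by δ(·,1) → {q2,q4} and {q1}.
No further refinement is possible. Final partition (4 blocks): {q0,q6,q7,q8} | {q2,q4} | {q5} | {q1}.
q6 and q7 lie in the same block of the stable partition, so they are equivalent — no string distinguishes them.

Yes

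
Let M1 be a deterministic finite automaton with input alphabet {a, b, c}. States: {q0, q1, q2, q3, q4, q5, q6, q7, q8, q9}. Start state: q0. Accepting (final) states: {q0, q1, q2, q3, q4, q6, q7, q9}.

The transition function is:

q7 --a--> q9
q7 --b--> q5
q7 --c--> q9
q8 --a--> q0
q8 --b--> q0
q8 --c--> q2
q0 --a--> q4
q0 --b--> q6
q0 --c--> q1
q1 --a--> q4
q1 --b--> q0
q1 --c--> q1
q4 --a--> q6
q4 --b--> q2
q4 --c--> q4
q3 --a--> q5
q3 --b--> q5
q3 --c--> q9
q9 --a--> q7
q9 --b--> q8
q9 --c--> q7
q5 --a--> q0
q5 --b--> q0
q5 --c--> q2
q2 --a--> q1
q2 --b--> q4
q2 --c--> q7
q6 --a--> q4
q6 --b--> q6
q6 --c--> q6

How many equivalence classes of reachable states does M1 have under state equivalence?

States {q3} cannot be reached from the start state, so discard them.
Initial partition by acceptance: {q0,q1,q2,q4,q6,q7,q9} | {q5,q8}.
Split {q0,q1,q2,q4,q6,q7,q9} by δ(·,b) → {q0,q1,q2,q4,q6} and {q7,q9}.
On input c, block {q0,q1,q2,q4,q6} splits into {q0,q1,q4,q6} and {q2}.
On input b, block {q0,q1,q4,q6} splits into {q0,q1,q6} and {q4}.
No further refinement is possible. Final partition (5 blocks): {q0,q1,q6} | {q5,q8} | {q7,q9} | {q2} | {q4}.

5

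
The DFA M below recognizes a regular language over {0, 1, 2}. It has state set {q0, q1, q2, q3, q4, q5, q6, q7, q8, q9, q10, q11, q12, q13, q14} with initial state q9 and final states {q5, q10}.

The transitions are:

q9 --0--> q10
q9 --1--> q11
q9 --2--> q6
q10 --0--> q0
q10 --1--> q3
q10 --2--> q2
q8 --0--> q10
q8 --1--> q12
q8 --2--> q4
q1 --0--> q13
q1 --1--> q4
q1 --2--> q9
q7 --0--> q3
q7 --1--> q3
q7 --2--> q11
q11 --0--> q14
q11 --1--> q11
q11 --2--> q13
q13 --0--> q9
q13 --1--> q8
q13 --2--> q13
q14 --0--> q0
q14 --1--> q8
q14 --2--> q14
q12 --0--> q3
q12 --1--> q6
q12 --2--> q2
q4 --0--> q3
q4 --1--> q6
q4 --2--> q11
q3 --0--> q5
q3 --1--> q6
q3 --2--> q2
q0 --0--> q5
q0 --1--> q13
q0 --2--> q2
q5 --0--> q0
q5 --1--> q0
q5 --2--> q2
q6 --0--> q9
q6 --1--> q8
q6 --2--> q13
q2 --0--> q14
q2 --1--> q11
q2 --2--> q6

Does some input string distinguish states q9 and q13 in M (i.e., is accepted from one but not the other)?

Yes

First remove the unreachable states {q1,q7}; 13 states remain.
Initial partition by acceptance: {q5,q10} | {q0,q2,q3,q4,q6,q8,q9,q11,q12,q13,q14}.
Split {q0,q2,q3,q4,q6,q8,q9,q11,q12,q13,q14} by δ(·,0) → {q2,q4,q6,q11,q12,q13,q14} and {q0,q3,q8,q9}.
On input 0, block {q2,q4,q6,q11,q12,q13,q14} splits into {q4,q6,q12,q13,q14} and {q2,q11}.
On input 1, block {q4,q6,q12,q13,q14} splits into {q6,q13,q14} and {q4,q12}.
Refine {q0,q3,q8,q9} on symbol 1: members go to different blocks, giving {q0,q3} and {q8} and {q9}.
Refine {q6,q13,q14} on symbol 0: members go to different blocks, giving {q6,q13} and {q14}.
No further refinement is possible. Final partition (8 blocks): {q5,q10} | {q6,q13} | {q0,q3} | {q2,q11} | {q4,q12} | {q8} | {q9} | {q14}.
q9 and q13 end up in different blocks, so they are distinguishable. For instance, the string '0' is accepted from only q9.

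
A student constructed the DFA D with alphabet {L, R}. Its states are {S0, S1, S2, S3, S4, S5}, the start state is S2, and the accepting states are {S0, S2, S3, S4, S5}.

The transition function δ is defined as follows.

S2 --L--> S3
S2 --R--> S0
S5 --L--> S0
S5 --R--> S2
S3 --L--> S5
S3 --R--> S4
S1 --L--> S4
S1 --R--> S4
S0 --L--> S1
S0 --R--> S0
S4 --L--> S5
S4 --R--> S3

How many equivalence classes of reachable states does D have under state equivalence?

All states are reachable from the start state.
P0 = {S0,S2,S3,S4,S5} | {S1}.
On input L, block {S0,S2,S3,S4,S5} splits into {S2,S3,S4,S5} and {S0}.
Refine {S2,S3,S4,S5} on symbol L: members go to different blocks, giving {S2,S3,S4} and {S5}.
Refine {S2,S3,S4} on symbol L: members go to different blocks, giving {S3,S4} and {S2}.
The partition is now stable with 5 blocks: {S3,S4} | {S1} | {S0} | {S5} | {S2}.

5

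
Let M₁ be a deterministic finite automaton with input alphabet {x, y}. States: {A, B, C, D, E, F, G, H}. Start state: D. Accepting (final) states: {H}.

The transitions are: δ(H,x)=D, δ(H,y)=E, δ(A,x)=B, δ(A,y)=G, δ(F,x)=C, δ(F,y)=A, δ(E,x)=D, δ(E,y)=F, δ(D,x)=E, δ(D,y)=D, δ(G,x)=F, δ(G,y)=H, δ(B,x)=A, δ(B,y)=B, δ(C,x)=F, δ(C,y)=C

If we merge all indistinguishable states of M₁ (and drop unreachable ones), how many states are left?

Initial partition by acceptance: {H} | {A,B,C,D,E,F,G}.
Split {A,B,C,D,E,F,G} by δ(·,y) → {A,B,C,D,E,F} and {G}.
On input y, block {A,B,C,D,E,F} splits into {B,C,D,E,F} and {A}.
Split {B,C,D,E,F} by δ(·,x) → {C,D,E,F} and {B}.
Split {C,D,E,F} by δ(·,y) → {C,D,E} and {F}.
Split {C,D,E} by δ(·,x) → {D,E} and {C}.
On input y, block {D,E} splits into {D} and {E}.
The partition is now stable with 8 blocks: {H} | {D} | {G} | {A} | {B} | {F} | {C} | {E}.

8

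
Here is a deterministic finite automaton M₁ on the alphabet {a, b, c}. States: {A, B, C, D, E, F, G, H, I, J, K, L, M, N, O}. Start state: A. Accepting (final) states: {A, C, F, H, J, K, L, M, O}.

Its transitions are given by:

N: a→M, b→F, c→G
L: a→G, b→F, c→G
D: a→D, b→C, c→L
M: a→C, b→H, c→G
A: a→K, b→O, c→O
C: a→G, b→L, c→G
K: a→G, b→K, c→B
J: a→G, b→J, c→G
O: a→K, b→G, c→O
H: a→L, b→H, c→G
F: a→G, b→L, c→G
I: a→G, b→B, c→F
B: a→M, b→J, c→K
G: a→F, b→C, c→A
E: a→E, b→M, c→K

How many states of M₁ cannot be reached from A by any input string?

4

No path from A leads to D, E, I, N; the other 11 states are all reachable.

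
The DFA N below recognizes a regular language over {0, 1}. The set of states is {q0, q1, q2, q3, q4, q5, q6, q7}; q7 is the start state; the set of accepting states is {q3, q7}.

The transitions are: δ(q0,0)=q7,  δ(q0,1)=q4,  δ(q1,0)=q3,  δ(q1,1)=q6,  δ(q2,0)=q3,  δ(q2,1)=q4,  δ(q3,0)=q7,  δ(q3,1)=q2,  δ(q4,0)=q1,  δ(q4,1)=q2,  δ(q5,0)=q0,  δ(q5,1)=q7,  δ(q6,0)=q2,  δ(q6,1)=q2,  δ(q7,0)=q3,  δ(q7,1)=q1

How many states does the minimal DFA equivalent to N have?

First remove the unreachable states {q0,q5}; 6 states remain.
Initial partition by acceptance: {q3,q7} | {q1,q2,q4,q6}.
Refine {q1,q2,q4,q6} on symbol 0: members go to different blocks, giving {q1,q2} and {q4,q6}.
The partition is now stable with 3 blocks: {q3,q7} | {q1,q2} | {q4,q6}.

3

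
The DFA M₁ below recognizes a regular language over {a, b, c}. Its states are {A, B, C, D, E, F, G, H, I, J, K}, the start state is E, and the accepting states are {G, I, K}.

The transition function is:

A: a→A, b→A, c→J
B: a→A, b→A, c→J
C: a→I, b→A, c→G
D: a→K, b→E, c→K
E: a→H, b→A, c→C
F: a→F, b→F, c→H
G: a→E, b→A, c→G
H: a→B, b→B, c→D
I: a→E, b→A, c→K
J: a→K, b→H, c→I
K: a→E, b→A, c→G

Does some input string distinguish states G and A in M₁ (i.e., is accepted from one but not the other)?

First remove the unreachable states {F}; 10 states remain.
P0 = {G,I,K} | {A,B,C,D,E,H,J}.
Refine {A,B,C,D,E,H,J} on symbol a: members go to different blocks, giving {A,B,E,H} and {C,D,J}.
The partition is now stable with 3 blocks: {G,I,K} | {A,B,E,H} | {C,D,J}.
G and A end up in different blocks, so they are distinguishable. For instance, the string 'ε' is accepted from only G.

Yes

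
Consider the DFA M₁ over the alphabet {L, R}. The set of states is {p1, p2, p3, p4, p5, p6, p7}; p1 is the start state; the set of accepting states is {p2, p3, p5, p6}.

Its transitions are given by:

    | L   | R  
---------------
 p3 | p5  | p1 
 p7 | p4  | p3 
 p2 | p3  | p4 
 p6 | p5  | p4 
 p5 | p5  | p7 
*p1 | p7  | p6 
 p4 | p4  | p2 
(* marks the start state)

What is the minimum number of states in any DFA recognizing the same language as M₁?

P0 = {p2,p3,p5,p6} | {p1,p4,p7}.
No further refinement is possible. Final partition (2 blocks): {p2,p3,p5,p6} | {p1,p4,p7}.

2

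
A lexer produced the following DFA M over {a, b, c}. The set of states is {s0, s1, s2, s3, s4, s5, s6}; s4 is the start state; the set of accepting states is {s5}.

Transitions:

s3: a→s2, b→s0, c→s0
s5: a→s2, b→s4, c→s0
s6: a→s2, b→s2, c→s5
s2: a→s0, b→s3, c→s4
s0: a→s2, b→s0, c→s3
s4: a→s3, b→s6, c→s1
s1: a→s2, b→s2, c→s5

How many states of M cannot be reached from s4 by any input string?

0

Every one of the 7 states is reachable from s4.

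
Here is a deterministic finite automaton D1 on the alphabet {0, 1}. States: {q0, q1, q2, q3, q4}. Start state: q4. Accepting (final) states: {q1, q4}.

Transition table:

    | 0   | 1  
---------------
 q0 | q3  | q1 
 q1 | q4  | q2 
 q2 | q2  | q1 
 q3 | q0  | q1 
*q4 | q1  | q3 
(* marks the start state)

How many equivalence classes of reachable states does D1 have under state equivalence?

P0 = {q1,q4} | {q0,q2,q3}.
No further refinement is possible. Final partition (2 blocks): {q1,q4} | {q0,q2,q3}.

2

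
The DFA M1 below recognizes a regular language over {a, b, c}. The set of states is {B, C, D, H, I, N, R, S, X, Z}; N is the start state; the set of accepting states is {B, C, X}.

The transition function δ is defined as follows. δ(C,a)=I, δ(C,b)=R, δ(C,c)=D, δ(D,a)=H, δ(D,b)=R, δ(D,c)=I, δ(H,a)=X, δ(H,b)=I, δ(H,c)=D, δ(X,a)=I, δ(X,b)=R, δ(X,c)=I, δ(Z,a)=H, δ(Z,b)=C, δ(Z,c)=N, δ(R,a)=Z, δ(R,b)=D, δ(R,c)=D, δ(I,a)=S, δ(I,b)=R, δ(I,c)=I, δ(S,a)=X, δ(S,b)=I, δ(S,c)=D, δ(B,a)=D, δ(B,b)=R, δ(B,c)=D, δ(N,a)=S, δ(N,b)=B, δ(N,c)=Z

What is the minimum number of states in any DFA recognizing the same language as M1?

5

All states are reachable from the start state.
Initial partition by acceptance: {B,C,X} | {D,H,I,N,R,S,Z}.
Split {D,H,I,N,R,S,Z} by δ(·,a) → {D,I,N,R,Z} and {H,S}.
Split {D,I,N,R,Z} by δ(·,a) → {D,I,N,Z} and {R}.
On input b, block {D,I,N,Z} splits into {N,Z} and {D,I}.
No further refinement is possible. Final partition (5 blocks): {B,C,X} | {N,Z} | {H,S} | {R} | {D,I}.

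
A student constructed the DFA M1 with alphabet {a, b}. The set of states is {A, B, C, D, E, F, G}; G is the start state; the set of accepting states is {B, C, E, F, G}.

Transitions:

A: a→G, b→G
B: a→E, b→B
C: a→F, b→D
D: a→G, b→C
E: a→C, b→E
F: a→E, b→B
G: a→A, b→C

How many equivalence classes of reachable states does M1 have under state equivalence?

All states are reachable from the start state.
P0 = {B,C,E,F,G} | {A,D}.
On input a, block {B,C,E,F,G} splits into {B,C,E,F} and {G}.
On input b, block {B,C,E,F} splits into {B,E,F} and {C}.
Split {B,E,F} by δ(·,a) → {B,F} and {E}.
On input b, block {A,D} splits into {A} and {D}.
The partition is now stable with 6 blocks: {B,F} | {A} | {G} | {C} | {E} | {D}.

6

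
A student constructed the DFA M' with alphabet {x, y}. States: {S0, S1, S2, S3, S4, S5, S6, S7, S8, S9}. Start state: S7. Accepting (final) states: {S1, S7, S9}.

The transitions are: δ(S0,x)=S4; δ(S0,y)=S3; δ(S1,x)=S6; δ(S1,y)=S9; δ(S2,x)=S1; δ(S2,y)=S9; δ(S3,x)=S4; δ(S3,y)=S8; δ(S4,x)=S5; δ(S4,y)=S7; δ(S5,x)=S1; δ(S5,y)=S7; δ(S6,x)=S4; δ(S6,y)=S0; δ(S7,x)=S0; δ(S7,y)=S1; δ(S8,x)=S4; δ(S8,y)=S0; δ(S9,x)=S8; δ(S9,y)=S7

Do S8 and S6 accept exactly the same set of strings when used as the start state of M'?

Reachable states from the start: {S0,S1,S3,S4,S5,S6,S7,S8,S9}. Unreachable: {S2} — drop them.
P0 = {S1,S7,S9} | {S0,S3,S4,S5,S6,S8}.
Refine {S0,S3,S4,S5,S6,S8} on symbol x: members go to different blocks, giving {S0,S3,S4,S6,S8} and {S5}.
Split {S0,S3,S4,S6,S8} by δ(·,x) → {S0,S3,S6,S8} and {S4}.
The partition is now stable with 4 blocks: {S1,S7,S9} | {S0,S3,S6,S8} | {S5} | {S4}.
S8 and S6 lie in the same block of the stable partition, so they are equivalent — no string distinguishes them.

Yes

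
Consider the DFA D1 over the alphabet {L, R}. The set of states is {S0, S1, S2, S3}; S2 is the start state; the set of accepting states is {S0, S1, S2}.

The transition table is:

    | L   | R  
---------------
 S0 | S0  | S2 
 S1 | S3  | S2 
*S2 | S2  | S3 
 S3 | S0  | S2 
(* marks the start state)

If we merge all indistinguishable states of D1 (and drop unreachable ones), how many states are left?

Reachable states from the start: {S0,S2,S3}. Unreachable: {S1} — drop them.
P0 = {S0,S2} | {S3}.
On input R, block {S0,S2} splits into {S0} and {S2}.
No further refinement is possible. Final partition (3 blocks): {S0} | {S3} | {S2}.

3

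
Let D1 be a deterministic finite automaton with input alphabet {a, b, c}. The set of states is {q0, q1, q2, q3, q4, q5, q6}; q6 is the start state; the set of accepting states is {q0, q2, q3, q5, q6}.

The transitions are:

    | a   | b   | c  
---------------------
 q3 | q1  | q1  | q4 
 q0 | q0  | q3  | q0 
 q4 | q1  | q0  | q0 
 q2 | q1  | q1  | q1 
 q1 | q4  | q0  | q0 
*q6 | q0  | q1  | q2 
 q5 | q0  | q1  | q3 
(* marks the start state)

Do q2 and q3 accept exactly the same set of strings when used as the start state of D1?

Reachable states from the start: {q0,q1,q2,q3,q4,q6}. Unreachable: {q5} — drop them.
Start with accepting vs non-accepting: {q0,q2,q3,q6} | {q1,q4}.
Split {q0,q2,q3,q6} by δ(·,a) → {q0,q6} and {q2,q3}.
On input b, block {q0,q6} splits into {q0} and {q6}.
No further refinement is possible. Final partition (4 blocks): {q0} | {q1,q4} | {q2,q3} | {q6}.
q2 and q3 lie in the same block of the stable partition, so they are equivalent — no string distinguishes them.

Yes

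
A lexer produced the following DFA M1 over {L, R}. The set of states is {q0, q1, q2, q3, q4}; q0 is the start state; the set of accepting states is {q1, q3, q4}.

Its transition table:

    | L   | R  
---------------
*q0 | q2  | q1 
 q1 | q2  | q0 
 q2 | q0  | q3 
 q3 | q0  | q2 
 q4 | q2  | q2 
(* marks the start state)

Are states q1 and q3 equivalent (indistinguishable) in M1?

Reachable states from the start: {q0,q1,q2,q3}. Unreachable: {q4} — drop them.
Start with accepting vs non-accepting: {q1,q3} | {q0,q2}.
No further refinement is possible. Final partition (2 blocks): {q1,q3} | {q0,q2}.
q1 and q3 lie in the same block of the stable partition, so they are equivalent — no string distinguishes them.

Yes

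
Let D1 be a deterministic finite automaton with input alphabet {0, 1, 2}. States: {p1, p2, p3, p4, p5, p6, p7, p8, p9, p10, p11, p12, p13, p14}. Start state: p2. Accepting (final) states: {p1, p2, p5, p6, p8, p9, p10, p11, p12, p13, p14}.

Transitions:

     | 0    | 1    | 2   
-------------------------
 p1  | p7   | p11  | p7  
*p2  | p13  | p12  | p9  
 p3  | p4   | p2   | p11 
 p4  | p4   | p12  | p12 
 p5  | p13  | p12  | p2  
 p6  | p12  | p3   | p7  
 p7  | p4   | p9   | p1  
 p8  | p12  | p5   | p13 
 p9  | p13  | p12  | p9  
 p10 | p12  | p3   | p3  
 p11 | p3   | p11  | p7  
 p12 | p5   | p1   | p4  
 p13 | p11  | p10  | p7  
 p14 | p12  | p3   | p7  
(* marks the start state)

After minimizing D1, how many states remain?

States {p6,p8,p14} cannot be reached from the start state, so discard them.
P0 = {p1,p2,p5,p9,p10,p11,p12,p13} | {p3,p4,p7}.
On input 0, block {p1,p2,p5,p9,p10,p11,p12,p13} splits into {p2,p5,p9,p10,p12,p13} and {p1,p11}.
Split {p2,p5,p9,p10,p12,p13} by δ(·,0) → {p2,p5,p9,p10,p12} and {p13}.
Refine {p2,p5,p9,p10,p12} on symbol 0: members go to different blocks, giving {p2,p5,p9} and {p10,p12}.
On input 1, block {p3,p4,p7} splits into {p3,p7} and {p4}.
On input 0, block {p10,p12} splits into {p10} and {p12}.
Stable partition: {p2,p5,p9} | {p3,p7} | {p1,p11} | {p13} | {p10} | {p4} | {p12} — 7 equivalence classes.

7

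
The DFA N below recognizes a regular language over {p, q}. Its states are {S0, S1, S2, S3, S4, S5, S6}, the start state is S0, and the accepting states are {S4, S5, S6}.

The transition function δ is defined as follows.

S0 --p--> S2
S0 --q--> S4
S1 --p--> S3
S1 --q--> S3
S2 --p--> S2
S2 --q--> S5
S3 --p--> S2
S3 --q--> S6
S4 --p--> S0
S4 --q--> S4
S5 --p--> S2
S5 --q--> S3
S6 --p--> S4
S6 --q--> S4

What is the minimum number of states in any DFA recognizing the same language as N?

6

Reachable states from the start: {S0,S2,S3,S4,S5,S6}. Unreachable: {S1} — drop them.
Start with accepting vs non-accepting: {S4,S5,S6} | {S0,S2,S3}.
On input p, block {S4,S5,S6} splits into {S4,S5} and {S6}.
Refine {S4,S5} on symbol q: members go to different blocks, giving {S4} and {S5}.
Refine {S0,S2,S3} on symbol q: members go to different blocks, giving {S0} and {S2} and {S3}.
The partition is now stable with 6 blocks: {S4} | {S0} | {S6} | {S5} | {S2} | {S3}.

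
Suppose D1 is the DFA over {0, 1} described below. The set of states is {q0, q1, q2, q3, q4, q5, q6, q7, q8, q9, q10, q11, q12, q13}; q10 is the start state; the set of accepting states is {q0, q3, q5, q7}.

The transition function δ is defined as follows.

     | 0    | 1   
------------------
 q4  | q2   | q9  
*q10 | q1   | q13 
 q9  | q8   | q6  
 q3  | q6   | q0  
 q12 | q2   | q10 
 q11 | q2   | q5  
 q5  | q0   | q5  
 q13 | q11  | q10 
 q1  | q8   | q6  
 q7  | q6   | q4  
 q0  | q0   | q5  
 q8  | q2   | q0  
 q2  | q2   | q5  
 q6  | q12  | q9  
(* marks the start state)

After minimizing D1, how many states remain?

States {q3,q4,q7} cannot be reached from the start state, so discard them.
Initial partition by acceptance: {q0,q5} | {q1,q2,q6,q8,q9,q10,q11,q12,q13}.
Split {q1,q2,q6,q8,q9,q10,q11,q12,q13} by δ(·,1) → {q1,q6,q9,q10,q12,q13} and {q2,q8,q11}.
On input 0, block {q1,q6,q9,q10,q12,q13} splits into {q1,q9,q12,q13} and {q6,q10}.
The partition is now stable with 4 blocks: {q0,q5} | {q1,q9,q12,q13} | {q2,q8,q11} | {q6,q10}.

4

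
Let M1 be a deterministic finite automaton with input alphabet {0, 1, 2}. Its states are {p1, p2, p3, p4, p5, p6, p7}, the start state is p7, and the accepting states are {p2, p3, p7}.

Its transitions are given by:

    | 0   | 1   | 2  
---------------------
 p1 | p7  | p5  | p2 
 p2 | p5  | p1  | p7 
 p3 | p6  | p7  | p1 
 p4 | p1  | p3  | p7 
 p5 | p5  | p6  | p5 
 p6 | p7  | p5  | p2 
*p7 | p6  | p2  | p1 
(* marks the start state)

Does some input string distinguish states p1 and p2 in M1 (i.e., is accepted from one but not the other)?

Reachable states from the start: {p1,p2,p5,p6,p7}. Unreachable: {p3,p4} — drop them.
Start with accepting vs non-accepting: {p2,p7} | {p1,p5,p6}.
Split {p2,p7} by δ(·,1) → {p2} and {p7}.
On input 0, block {p1,p5,p6} splits into {p1,p6} and {p5}.
The partition is now stable with 4 blocks: {p2} | {p1,p6} | {p7} | {p5}.
p1 and p2 end up in different blocks, so they are distinguishable. For instance, the string 'ε' is accepted from only p2.

Yes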